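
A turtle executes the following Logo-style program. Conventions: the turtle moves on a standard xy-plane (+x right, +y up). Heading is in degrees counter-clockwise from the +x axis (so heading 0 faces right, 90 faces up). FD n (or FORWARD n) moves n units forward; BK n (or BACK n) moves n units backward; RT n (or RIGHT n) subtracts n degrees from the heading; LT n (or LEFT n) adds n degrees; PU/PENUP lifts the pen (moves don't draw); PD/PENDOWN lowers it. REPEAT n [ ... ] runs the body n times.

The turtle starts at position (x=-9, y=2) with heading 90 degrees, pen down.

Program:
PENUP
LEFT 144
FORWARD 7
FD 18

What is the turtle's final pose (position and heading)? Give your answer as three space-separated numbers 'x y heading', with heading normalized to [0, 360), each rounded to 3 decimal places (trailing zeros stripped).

Executing turtle program step by step:
Start: pos=(-9,2), heading=90, pen down
PU: pen up
LT 144: heading 90 -> 234
FD 7: (-9,2) -> (-13.114,-3.663) [heading=234, move]
FD 18: (-13.114,-3.663) -> (-23.695,-18.225) [heading=234, move]
Final: pos=(-23.695,-18.225), heading=234, 0 segment(s) drawn

Answer: -23.695 -18.225 234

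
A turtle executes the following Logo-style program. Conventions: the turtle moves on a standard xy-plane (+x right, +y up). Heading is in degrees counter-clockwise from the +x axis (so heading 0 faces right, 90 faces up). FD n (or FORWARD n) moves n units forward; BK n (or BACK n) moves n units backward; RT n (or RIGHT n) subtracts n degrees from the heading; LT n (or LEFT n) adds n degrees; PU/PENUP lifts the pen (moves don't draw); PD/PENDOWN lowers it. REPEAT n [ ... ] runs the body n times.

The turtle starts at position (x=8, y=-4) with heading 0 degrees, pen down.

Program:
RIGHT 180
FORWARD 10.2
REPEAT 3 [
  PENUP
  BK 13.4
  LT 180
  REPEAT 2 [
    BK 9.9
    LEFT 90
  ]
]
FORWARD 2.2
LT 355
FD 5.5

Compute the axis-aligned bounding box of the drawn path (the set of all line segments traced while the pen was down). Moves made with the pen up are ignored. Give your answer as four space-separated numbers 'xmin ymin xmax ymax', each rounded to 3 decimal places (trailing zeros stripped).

Answer: -2.2 -4 8 -4

Derivation:
Executing turtle program step by step:
Start: pos=(8,-4), heading=0, pen down
RT 180: heading 0 -> 180
FD 10.2: (8,-4) -> (-2.2,-4) [heading=180, draw]
REPEAT 3 [
  -- iteration 1/3 --
  PU: pen up
  BK 13.4: (-2.2,-4) -> (11.2,-4) [heading=180, move]
  LT 180: heading 180 -> 0
  REPEAT 2 [
    -- iteration 1/2 --
    BK 9.9: (11.2,-4) -> (1.3,-4) [heading=0, move]
    LT 90: heading 0 -> 90
    -- iteration 2/2 --
    BK 9.9: (1.3,-4) -> (1.3,-13.9) [heading=90, move]
    LT 90: heading 90 -> 180
  ]
  -- iteration 2/3 --
  PU: pen up
  BK 13.4: (1.3,-13.9) -> (14.7,-13.9) [heading=180, move]
  LT 180: heading 180 -> 0
  REPEAT 2 [
    -- iteration 1/2 --
    BK 9.9: (14.7,-13.9) -> (4.8,-13.9) [heading=0, move]
    LT 90: heading 0 -> 90
    -- iteration 2/2 --
    BK 9.9: (4.8,-13.9) -> (4.8,-23.8) [heading=90, move]
    LT 90: heading 90 -> 180
  ]
  -- iteration 3/3 --
  PU: pen up
  BK 13.4: (4.8,-23.8) -> (18.2,-23.8) [heading=180, move]
  LT 180: heading 180 -> 0
  REPEAT 2 [
    -- iteration 1/2 --
    BK 9.9: (18.2,-23.8) -> (8.3,-23.8) [heading=0, move]
    LT 90: heading 0 -> 90
    -- iteration 2/2 --
    BK 9.9: (8.3,-23.8) -> (8.3,-33.7) [heading=90, move]
    LT 90: heading 90 -> 180
  ]
]
FD 2.2: (8.3,-33.7) -> (6.1,-33.7) [heading=180, move]
LT 355: heading 180 -> 175
FD 5.5: (6.1,-33.7) -> (0.621,-33.221) [heading=175, move]
Final: pos=(0.621,-33.221), heading=175, 1 segment(s) drawn

Segment endpoints: x in {-2.2, 8}, y in {-4, -4}
xmin=-2.2, ymin=-4, xmax=8, ymax=-4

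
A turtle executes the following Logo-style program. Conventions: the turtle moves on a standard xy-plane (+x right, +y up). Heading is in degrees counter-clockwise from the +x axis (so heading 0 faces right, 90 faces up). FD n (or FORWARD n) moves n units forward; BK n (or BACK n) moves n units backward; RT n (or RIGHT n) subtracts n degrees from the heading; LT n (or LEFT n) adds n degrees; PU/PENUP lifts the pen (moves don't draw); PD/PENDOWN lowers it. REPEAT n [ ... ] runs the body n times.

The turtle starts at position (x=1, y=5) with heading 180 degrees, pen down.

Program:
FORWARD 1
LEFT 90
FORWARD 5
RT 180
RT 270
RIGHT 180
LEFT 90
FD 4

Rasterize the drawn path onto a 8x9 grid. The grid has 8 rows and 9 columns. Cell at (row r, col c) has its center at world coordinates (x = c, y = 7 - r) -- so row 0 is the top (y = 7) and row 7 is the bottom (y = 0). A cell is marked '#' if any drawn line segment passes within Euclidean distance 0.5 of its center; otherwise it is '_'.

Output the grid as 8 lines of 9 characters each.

Segment 0: (1,5) -> (0,5)
Segment 1: (0,5) -> (-0,0)
Segment 2: (-0,0) -> (-0,4)

Answer: _________
_________
##_______
#________
#________
#________
#________
#________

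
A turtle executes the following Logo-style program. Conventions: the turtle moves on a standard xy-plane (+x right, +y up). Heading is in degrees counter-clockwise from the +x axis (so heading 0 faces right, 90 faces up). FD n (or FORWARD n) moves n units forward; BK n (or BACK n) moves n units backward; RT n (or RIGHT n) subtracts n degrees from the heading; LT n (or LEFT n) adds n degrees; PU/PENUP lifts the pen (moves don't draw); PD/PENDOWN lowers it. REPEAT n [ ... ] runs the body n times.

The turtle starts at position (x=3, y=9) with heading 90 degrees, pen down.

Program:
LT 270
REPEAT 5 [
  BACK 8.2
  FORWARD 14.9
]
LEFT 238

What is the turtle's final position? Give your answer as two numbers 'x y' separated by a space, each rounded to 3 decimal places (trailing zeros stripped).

Answer: 36.5 9

Derivation:
Executing turtle program step by step:
Start: pos=(3,9), heading=90, pen down
LT 270: heading 90 -> 0
REPEAT 5 [
  -- iteration 1/5 --
  BK 8.2: (3,9) -> (-5.2,9) [heading=0, draw]
  FD 14.9: (-5.2,9) -> (9.7,9) [heading=0, draw]
  -- iteration 2/5 --
  BK 8.2: (9.7,9) -> (1.5,9) [heading=0, draw]
  FD 14.9: (1.5,9) -> (16.4,9) [heading=0, draw]
  -- iteration 3/5 --
  BK 8.2: (16.4,9) -> (8.2,9) [heading=0, draw]
  FD 14.9: (8.2,9) -> (23.1,9) [heading=0, draw]
  -- iteration 4/5 --
  BK 8.2: (23.1,9) -> (14.9,9) [heading=0, draw]
  FD 14.9: (14.9,9) -> (29.8,9) [heading=0, draw]
  -- iteration 5/5 --
  BK 8.2: (29.8,9) -> (21.6,9) [heading=0, draw]
  FD 14.9: (21.6,9) -> (36.5,9) [heading=0, draw]
]
LT 238: heading 0 -> 238
Final: pos=(36.5,9), heading=238, 10 segment(s) drawn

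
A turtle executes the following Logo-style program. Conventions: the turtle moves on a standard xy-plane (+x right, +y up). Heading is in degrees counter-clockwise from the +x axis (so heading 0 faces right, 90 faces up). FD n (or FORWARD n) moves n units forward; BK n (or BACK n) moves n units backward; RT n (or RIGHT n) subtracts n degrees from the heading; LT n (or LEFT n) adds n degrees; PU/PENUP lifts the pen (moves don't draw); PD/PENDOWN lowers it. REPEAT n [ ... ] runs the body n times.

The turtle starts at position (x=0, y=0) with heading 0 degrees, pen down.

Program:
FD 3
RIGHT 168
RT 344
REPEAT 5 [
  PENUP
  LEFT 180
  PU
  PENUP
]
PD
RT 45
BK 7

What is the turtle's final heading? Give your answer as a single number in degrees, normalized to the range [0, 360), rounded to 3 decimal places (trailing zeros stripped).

Answer: 343

Derivation:
Executing turtle program step by step:
Start: pos=(0,0), heading=0, pen down
FD 3: (0,0) -> (3,0) [heading=0, draw]
RT 168: heading 0 -> 192
RT 344: heading 192 -> 208
REPEAT 5 [
  -- iteration 1/5 --
  PU: pen up
  LT 180: heading 208 -> 28
  PU: pen up
  PU: pen up
  -- iteration 2/5 --
  PU: pen up
  LT 180: heading 28 -> 208
  PU: pen up
  PU: pen up
  -- iteration 3/5 --
  PU: pen up
  LT 180: heading 208 -> 28
  PU: pen up
  PU: pen up
  -- iteration 4/5 --
  PU: pen up
  LT 180: heading 28 -> 208
  PU: pen up
  PU: pen up
  -- iteration 5/5 --
  PU: pen up
  LT 180: heading 208 -> 28
  PU: pen up
  PU: pen up
]
PD: pen down
RT 45: heading 28 -> 343
BK 7: (3,0) -> (-3.694,2.047) [heading=343, draw]
Final: pos=(-3.694,2.047), heading=343, 2 segment(s) drawn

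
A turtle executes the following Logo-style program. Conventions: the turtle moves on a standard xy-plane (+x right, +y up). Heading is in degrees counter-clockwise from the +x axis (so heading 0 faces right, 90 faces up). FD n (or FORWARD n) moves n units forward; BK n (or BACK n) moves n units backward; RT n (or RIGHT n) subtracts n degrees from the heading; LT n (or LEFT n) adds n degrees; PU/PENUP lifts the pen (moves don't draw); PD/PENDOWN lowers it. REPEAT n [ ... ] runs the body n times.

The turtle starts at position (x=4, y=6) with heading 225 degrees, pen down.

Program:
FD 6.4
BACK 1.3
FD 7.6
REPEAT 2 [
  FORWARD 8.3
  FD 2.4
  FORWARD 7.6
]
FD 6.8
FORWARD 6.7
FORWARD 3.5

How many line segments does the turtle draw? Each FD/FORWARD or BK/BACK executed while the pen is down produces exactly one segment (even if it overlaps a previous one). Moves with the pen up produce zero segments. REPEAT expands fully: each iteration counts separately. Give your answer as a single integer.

Executing turtle program step by step:
Start: pos=(4,6), heading=225, pen down
FD 6.4: (4,6) -> (-0.525,1.475) [heading=225, draw]
BK 1.3: (-0.525,1.475) -> (0.394,2.394) [heading=225, draw]
FD 7.6: (0.394,2.394) -> (-4.98,-2.98) [heading=225, draw]
REPEAT 2 [
  -- iteration 1/2 --
  FD 8.3: (-4.98,-2.98) -> (-10.849,-8.849) [heading=225, draw]
  FD 2.4: (-10.849,-8.849) -> (-12.546,-10.546) [heading=225, draw]
  FD 7.6: (-12.546,-10.546) -> (-17.92,-15.92) [heading=225, draw]
  -- iteration 2/2 --
  FD 8.3: (-17.92,-15.92) -> (-23.789,-21.789) [heading=225, draw]
  FD 2.4: (-23.789,-21.789) -> (-25.486,-23.486) [heading=225, draw]
  FD 7.6: (-25.486,-23.486) -> (-30.86,-28.86) [heading=225, draw]
]
FD 6.8: (-30.86,-28.86) -> (-35.669,-33.669) [heading=225, draw]
FD 6.7: (-35.669,-33.669) -> (-40.406,-38.406) [heading=225, draw]
FD 3.5: (-40.406,-38.406) -> (-42.881,-40.881) [heading=225, draw]
Final: pos=(-42.881,-40.881), heading=225, 12 segment(s) drawn
Segments drawn: 12

Answer: 12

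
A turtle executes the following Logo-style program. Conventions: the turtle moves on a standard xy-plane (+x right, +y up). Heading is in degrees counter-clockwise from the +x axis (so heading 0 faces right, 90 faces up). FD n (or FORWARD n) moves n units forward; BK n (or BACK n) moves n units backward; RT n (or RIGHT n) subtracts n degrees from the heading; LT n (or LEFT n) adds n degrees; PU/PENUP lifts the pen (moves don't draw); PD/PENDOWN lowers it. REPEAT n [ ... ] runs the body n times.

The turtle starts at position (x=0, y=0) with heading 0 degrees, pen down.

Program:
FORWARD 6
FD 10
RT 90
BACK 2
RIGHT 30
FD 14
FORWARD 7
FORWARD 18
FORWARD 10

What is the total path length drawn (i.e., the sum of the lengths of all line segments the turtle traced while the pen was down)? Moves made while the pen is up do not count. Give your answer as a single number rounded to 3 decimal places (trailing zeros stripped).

Answer: 67

Derivation:
Executing turtle program step by step:
Start: pos=(0,0), heading=0, pen down
FD 6: (0,0) -> (6,0) [heading=0, draw]
FD 10: (6,0) -> (16,0) [heading=0, draw]
RT 90: heading 0 -> 270
BK 2: (16,0) -> (16,2) [heading=270, draw]
RT 30: heading 270 -> 240
FD 14: (16,2) -> (9,-10.124) [heading=240, draw]
FD 7: (9,-10.124) -> (5.5,-16.187) [heading=240, draw]
FD 18: (5.5,-16.187) -> (-3.5,-31.775) [heading=240, draw]
FD 10: (-3.5,-31.775) -> (-8.5,-40.435) [heading=240, draw]
Final: pos=(-8.5,-40.435), heading=240, 7 segment(s) drawn

Segment lengths:
  seg 1: (0,0) -> (6,0), length = 6
  seg 2: (6,0) -> (16,0), length = 10
  seg 3: (16,0) -> (16,2), length = 2
  seg 4: (16,2) -> (9,-10.124), length = 14
  seg 5: (9,-10.124) -> (5.5,-16.187), length = 7
  seg 6: (5.5,-16.187) -> (-3.5,-31.775), length = 18
  seg 7: (-3.5,-31.775) -> (-8.5,-40.435), length = 10
Total = 67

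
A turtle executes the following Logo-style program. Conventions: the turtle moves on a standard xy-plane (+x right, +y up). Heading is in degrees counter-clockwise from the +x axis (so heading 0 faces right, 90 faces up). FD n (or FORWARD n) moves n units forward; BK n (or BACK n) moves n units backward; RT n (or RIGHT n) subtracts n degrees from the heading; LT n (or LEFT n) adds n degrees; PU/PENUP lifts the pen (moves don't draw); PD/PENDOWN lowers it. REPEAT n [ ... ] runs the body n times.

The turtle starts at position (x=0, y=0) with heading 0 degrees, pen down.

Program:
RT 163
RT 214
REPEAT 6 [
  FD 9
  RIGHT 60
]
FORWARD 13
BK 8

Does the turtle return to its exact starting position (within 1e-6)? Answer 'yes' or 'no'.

Executing turtle program step by step:
Start: pos=(0,0), heading=0, pen down
RT 163: heading 0 -> 197
RT 214: heading 197 -> 343
REPEAT 6 [
  -- iteration 1/6 --
  FD 9: (0,0) -> (8.607,-2.631) [heading=343, draw]
  RT 60: heading 343 -> 283
  -- iteration 2/6 --
  FD 9: (8.607,-2.631) -> (10.631,-11.401) [heading=283, draw]
  RT 60: heading 283 -> 223
  -- iteration 3/6 --
  FD 9: (10.631,-11.401) -> (4.049,-17.539) [heading=223, draw]
  RT 60: heading 223 -> 163
  -- iteration 4/6 --
  FD 9: (4.049,-17.539) -> (-4.558,-14.907) [heading=163, draw]
  RT 60: heading 163 -> 103
  -- iteration 5/6 --
  FD 9: (-4.558,-14.907) -> (-6.582,-6.138) [heading=103, draw]
  RT 60: heading 103 -> 43
  -- iteration 6/6 --
  FD 9: (-6.582,-6.138) -> (0,0) [heading=43, draw]
  RT 60: heading 43 -> 343
]
FD 13: (0,0) -> (12.432,-3.801) [heading=343, draw]
BK 8: (12.432,-3.801) -> (4.782,-1.462) [heading=343, draw]
Final: pos=(4.782,-1.462), heading=343, 8 segment(s) drawn

Start position: (0, 0)
Final position: (4.782, -1.462)
Distance = 5; >= 1e-6 -> NOT closed

Answer: no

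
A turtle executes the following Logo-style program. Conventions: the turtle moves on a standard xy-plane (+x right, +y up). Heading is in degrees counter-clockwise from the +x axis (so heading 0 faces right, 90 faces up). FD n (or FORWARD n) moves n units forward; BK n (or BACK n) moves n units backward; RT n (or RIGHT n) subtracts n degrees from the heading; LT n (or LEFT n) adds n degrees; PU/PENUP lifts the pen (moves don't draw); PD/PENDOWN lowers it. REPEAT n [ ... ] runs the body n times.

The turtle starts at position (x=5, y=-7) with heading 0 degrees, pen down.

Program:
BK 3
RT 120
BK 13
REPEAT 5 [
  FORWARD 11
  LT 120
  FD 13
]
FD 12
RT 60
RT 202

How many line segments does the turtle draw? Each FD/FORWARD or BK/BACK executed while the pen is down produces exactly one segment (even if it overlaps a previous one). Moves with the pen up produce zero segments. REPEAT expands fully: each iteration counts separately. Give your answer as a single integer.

Executing turtle program step by step:
Start: pos=(5,-7), heading=0, pen down
BK 3: (5,-7) -> (2,-7) [heading=0, draw]
RT 120: heading 0 -> 240
BK 13: (2,-7) -> (8.5,4.258) [heading=240, draw]
REPEAT 5 [
  -- iteration 1/5 --
  FD 11: (8.5,4.258) -> (3,-5.268) [heading=240, draw]
  LT 120: heading 240 -> 0
  FD 13: (3,-5.268) -> (16,-5.268) [heading=0, draw]
  -- iteration 2/5 --
  FD 11: (16,-5.268) -> (27,-5.268) [heading=0, draw]
  LT 120: heading 0 -> 120
  FD 13: (27,-5.268) -> (20.5,5.99) [heading=120, draw]
  -- iteration 3/5 --
  FD 11: (20.5,5.99) -> (15,15.517) [heading=120, draw]
  LT 120: heading 120 -> 240
  FD 13: (15,15.517) -> (8.5,4.258) [heading=240, draw]
  -- iteration 4/5 --
  FD 11: (8.5,4.258) -> (3,-5.268) [heading=240, draw]
  LT 120: heading 240 -> 0
  FD 13: (3,-5.268) -> (16,-5.268) [heading=0, draw]
  -- iteration 5/5 --
  FD 11: (16,-5.268) -> (27,-5.268) [heading=0, draw]
  LT 120: heading 0 -> 120
  FD 13: (27,-5.268) -> (20.5,5.99) [heading=120, draw]
]
FD 12: (20.5,5.99) -> (14.5,16.383) [heading=120, draw]
RT 60: heading 120 -> 60
RT 202: heading 60 -> 218
Final: pos=(14.5,16.383), heading=218, 13 segment(s) drawn
Segments drawn: 13

Answer: 13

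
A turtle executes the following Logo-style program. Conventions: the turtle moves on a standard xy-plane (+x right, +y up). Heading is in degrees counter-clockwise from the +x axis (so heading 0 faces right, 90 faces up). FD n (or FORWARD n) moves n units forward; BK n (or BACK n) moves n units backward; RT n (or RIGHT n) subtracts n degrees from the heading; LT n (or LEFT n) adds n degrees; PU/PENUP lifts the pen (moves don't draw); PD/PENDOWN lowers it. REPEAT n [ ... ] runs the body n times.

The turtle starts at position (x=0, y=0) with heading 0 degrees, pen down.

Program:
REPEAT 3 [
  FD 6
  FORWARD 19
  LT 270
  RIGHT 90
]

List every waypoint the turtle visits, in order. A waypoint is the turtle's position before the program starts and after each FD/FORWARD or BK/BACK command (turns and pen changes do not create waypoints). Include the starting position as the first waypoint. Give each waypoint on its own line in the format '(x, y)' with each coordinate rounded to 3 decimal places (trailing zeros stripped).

Executing turtle program step by step:
Start: pos=(0,0), heading=0, pen down
REPEAT 3 [
  -- iteration 1/3 --
  FD 6: (0,0) -> (6,0) [heading=0, draw]
  FD 19: (6,0) -> (25,0) [heading=0, draw]
  LT 270: heading 0 -> 270
  RT 90: heading 270 -> 180
  -- iteration 2/3 --
  FD 6: (25,0) -> (19,0) [heading=180, draw]
  FD 19: (19,0) -> (0,0) [heading=180, draw]
  LT 270: heading 180 -> 90
  RT 90: heading 90 -> 0
  -- iteration 3/3 --
  FD 6: (0,0) -> (6,0) [heading=0, draw]
  FD 19: (6,0) -> (25,0) [heading=0, draw]
  LT 270: heading 0 -> 270
  RT 90: heading 270 -> 180
]
Final: pos=(25,0), heading=180, 6 segment(s) drawn
Waypoints (7 total):
(0, 0)
(6, 0)
(25, 0)
(19, 0)
(0, 0)
(6, 0)
(25, 0)

Answer: (0, 0)
(6, 0)
(25, 0)
(19, 0)
(0, 0)
(6, 0)
(25, 0)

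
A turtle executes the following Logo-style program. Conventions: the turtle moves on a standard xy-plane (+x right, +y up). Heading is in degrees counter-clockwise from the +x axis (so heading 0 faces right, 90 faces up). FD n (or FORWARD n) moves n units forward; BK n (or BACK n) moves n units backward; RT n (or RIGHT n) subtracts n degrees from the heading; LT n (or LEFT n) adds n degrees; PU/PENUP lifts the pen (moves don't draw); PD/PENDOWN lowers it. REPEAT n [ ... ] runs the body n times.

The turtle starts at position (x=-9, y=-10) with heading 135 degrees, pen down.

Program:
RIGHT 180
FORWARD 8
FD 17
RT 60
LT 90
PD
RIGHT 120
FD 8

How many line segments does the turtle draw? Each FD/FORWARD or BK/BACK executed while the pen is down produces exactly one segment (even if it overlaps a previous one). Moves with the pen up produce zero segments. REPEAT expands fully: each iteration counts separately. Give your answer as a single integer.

Answer: 3

Derivation:
Executing turtle program step by step:
Start: pos=(-9,-10), heading=135, pen down
RT 180: heading 135 -> 315
FD 8: (-9,-10) -> (-3.343,-15.657) [heading=315, draw]
FD 17: (-3.343,-15.657) -> (8.678,-27.678) [heading=315, draw]
RT 60: heading 315 -> 255
LT 90: heading 255 -> 345
PD: pen down
RT 120: heading 345 -> 225
FD 8: (8.678,-27.678) -> (3.021,-33.335) [heading=225, draw]
Final: pos=(3.021,-33.335), heading=225, 3 segment(s) drawn
Segments drawn: 3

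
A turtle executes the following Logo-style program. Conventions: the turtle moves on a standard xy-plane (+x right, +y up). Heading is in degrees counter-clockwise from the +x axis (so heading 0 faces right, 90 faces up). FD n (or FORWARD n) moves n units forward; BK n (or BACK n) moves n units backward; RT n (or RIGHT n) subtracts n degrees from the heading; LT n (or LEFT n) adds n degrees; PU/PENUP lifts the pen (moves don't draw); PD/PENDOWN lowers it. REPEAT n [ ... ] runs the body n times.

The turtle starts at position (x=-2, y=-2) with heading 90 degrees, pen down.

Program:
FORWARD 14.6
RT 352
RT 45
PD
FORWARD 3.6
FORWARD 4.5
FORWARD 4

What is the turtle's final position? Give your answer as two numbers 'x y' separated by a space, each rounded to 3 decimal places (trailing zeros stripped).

Executing turtle program step by step:
Start: pos=(-2,-2), heading=90, pen down
FD 14.6: (-2,-2) -> (-2,12.6) [heading=90, draw]
RT 352: heading 90 -> 98
RT 45: heading 98 -> 53
PD: pen down
FD 3.6: (-2,12.6) -> (0.167,15.475) [heading=53, draw]
FD 4.5: (0.167,15.475) -> (2.875,19.069) [heading=53, draw]
FD 4: (2.875,19.069) -> (5.282,22.263) [heading=53, draw]
Final: pos=(5.282,22.263), heading=53, 4 segment(s) drawn

Answer: 5.282 22.263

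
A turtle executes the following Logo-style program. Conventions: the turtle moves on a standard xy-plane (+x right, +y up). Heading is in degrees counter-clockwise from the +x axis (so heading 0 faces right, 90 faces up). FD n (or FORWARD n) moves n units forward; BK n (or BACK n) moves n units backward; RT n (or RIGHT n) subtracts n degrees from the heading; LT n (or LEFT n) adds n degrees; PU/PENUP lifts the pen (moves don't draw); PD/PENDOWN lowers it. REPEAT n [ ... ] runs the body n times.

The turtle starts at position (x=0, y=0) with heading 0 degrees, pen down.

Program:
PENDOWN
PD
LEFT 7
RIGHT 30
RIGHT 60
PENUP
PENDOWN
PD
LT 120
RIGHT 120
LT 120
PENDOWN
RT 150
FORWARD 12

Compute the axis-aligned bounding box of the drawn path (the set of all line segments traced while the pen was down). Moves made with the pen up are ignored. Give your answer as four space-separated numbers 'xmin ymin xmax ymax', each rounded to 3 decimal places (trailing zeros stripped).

Executing turtle program step by step:
Start: pos=(0,0), heading=0, pen down
PD: pen down
PD: pen down
LT 7: heading 0 -> 7
RT 30: heading 7 -> 337
RT 60: heading 337 -> 277
PU: pen up
PD: pen down
PD: pen down
LT 120: heading 277 -> 37
RT 120: heading 37 -> 277
LT 120: heading 277 -> 37
PD: pen down
RT 150: heading 37 -> 247
FD 12: (0,0) -> (-4.689,-11.046) [heading=247, draw]
Final: pos=(-4.689,-11.046), heading=247, 1 segment(s) drawn

Segment endpoints: x in {-4.689, 0}, y in {-11.046, 0}
xmin=-4.689, ymin=-11.046, xmax=0, ymax=0

Answer: -4.689 -11.046 0 0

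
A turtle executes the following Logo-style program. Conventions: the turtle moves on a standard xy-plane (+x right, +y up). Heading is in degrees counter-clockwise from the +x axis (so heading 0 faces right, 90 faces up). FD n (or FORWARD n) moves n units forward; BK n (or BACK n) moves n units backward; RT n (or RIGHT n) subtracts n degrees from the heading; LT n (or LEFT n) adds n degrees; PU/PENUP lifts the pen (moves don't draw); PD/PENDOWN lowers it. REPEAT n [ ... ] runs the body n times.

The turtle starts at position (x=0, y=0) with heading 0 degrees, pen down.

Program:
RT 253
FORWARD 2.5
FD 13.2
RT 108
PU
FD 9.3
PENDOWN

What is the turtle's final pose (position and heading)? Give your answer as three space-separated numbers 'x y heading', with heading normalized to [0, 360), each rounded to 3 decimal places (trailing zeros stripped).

Executing turtle program step by step:
Start: pos=(0,0), heading=0, pen down
RT 253: heading 0 -> 107
FD 2.5: (0,0) -> (-0.731,2.391) [heading=107, draw]
FD 13.2: (-0.731,2.391) -> (-4.59,15.014) [heading=107, draw]
RT 108: heading 107 -> 359
PU: pen up
FD 9.3: (-4.59,15.014) -> (4.708,14.852) [heading=359, move]
PD: pen down
Final: pos=(4.708,14.852), heading=359, 2 segment(s) drawn

Answer: 4.708 14.852 359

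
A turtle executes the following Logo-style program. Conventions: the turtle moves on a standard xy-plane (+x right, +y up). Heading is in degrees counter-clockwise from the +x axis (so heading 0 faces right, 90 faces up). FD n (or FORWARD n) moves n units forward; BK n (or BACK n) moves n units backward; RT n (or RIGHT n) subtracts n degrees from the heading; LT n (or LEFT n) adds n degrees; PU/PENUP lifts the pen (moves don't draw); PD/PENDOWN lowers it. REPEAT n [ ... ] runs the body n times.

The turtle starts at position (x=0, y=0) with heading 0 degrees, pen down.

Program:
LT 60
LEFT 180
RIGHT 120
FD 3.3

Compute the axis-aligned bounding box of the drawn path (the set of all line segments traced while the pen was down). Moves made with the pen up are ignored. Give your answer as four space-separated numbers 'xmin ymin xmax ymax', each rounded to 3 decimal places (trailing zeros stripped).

Answer: -1.65 0 0 2.858

Derivation:
Executing turtle program step by step:
Start: pos=(0,0), heading=0, pen down
LT 60: heading 0 -> 60
LT 180: heading 60 -> 240
RT 120: heading 240 -> 120
FD 3.3: (0,0) -> (-1.65,2.858) [heading=120, draw]
Final: pos=(-1.65,2.858), heading=120, 1 segment(s) drawn

Segment endpoints: x in {-1.65, 0}, y in {0, 2.858}
xmin=-1.65, ymin=0, xmax=0, ymax=2.858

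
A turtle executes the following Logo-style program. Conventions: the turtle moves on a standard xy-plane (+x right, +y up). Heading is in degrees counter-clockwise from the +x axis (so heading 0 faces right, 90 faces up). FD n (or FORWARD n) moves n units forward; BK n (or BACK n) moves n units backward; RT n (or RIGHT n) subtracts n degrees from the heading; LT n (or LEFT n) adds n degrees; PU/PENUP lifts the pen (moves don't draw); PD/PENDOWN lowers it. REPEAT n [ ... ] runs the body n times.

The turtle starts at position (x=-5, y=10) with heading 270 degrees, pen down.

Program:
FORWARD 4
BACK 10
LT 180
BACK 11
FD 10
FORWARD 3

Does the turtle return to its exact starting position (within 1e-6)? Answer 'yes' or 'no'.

Answer: no

Derivation:
Executing turtle program step by step:
Start: pos=(-5,10), heading=270, pen down
FD 4: (-5,10) -> (-5,6) [heading=270, draw]
BK 10: (-5,6) -> (-5,16) [heading=270, draw]
LT 180: heading 270 -> 90
BK 11: (-5,16) -> (-5,5) [heading=90, draw]
FD 10: (-5,5) -> (-5,15) [heading=90, draw]
FD 3: (-5,15) -> (-5,18) [heading=90, draw]
Final: pos=(-5,18), heading=90, 5 segment(s) drawn

Start position: (-5, 10)
Final position: (-5, 18)
Distance = 8; >= 1e-6 -> NOT closed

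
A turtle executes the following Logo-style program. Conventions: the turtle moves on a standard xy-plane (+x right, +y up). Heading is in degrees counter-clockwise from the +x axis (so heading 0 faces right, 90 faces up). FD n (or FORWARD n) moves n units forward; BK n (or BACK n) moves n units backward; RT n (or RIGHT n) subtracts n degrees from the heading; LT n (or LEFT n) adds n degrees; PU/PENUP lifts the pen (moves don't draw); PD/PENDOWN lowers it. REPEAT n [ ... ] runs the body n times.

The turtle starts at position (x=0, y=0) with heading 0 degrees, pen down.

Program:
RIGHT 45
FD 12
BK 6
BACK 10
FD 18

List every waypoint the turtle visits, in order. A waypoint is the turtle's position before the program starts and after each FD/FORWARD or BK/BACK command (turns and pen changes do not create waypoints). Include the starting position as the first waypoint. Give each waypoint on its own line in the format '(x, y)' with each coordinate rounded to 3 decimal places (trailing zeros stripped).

Executing turtle program step by step:
Start: pos=(0,0), heading=0, pen down
RT 45: heading 0 -> 315
FD 12: (0,0) -> (8.485,-8.485) [heading=315, draw]
BK 6: (8.485,-8.485) -> (4.243,-4.243) [heading=315, draw]
BK 10: (4.243,-4.243) -> (-2.828,2.828) [heading=315, draw]
FD 18: (-2.828,2.828) -> (9.899,-9.899) [heading=315, draw]
Final: pos=(9.899,-9.899), heading=315, 4 segment(s) drawn
Waypoints (5 total):
(0, 0)
(8.485, -8.485)
(4.243, -4.243)
(-2.828, 2.828)
(9.899, -9.899)

Answer: (0, 0)
(8.485, -8.485)
(4.243, -4.243)
(-2.828, 2.828)
(9.899, -9.899)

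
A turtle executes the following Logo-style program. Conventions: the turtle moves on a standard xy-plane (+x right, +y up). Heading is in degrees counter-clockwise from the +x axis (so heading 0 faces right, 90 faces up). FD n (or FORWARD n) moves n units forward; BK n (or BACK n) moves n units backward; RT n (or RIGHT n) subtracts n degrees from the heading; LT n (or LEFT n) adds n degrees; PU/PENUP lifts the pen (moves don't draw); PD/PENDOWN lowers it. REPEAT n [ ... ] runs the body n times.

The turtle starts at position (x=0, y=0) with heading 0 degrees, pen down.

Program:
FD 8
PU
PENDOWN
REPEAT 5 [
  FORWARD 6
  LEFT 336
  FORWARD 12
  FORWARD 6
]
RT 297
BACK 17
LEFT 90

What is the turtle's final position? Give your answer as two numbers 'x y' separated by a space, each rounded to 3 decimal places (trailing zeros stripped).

Executing turtle program step by step:
Start: pos=(0,0), heading=0, pen down
FD 8: (0,0) -> (8,0) [heading=0, draw]
PU: pen up
PD: pen down
REPEAT 5 [
  -- iteration 1/5 --
  FD 6: (8,0) -> (14,0) [heading=0, draw]
  LT 336: heading 0 -> 336
  FD 12: (14,0) -> (24.963,-4.881) [heading=336, draw]
  FD 6: (24.963,-4.881) -> (30.444,-7.321) [heading=336, draw]
  -- iteration 2/5 --
  FD 6: (30.444,-7.321) -> (35.925,-9.762) [heading=336, draw]
  LT 336: heading 336 -> 312
  FD 12: (35.925,-9.762) -> (43.955,-18.679) [heading=312, draw]
  FD 6: (43.955,-18.679) -> (47.969,-23.138) [heading=312, draw]
  -- iteration 3/5 --
  FD 6: (47.969,-23.138) -> (51.984,-27.597) [heading=312, draw]
  LT 336: heading 312 -> 288
  FD 12: (51.984,-27.597) -> (55.692,-39.01) [heading=288, draw]
  FD 6: (55.692,-39.01) -> (57.547,-44.716) [heading=288, draw]
  -- iteration 4/5 --
  FD 6: (57.547,-44.716) -> (59.401,-50.423) [heading=288, draw]
  LT 336: heading 288 -> 264
  FD 12: (59.401,-50.423) -> (58.146,-62.357) [heading=264, draw]
  FD 6: (58.146,-62.357) -> (57.519,-68.324) [heading=264, draw]
  -- iteration 5/5 --
  FD 6: (57.519,-68.324) -> (56.892,-74.291) [heading=264, draw]
  LT 336: heading 264 -> 240
  FD 12: (56.892,-74.291) -> (50.892,-84.683) [heading=240, draw]
  FD 6: (50.892,-84.683) -> (47.892,-89.879) [heading=240, draw]
]
RT 297: heading 240 -> 303
BK 17: (47.892,-89.879) -> (38.633,-75.622) [heading=303, draw]
LT 90: heading 303 -> 33
Final: pos=(38.633,-75.622), heading=33, 17 segment(s) drawn

Answer: 38.633 -75.622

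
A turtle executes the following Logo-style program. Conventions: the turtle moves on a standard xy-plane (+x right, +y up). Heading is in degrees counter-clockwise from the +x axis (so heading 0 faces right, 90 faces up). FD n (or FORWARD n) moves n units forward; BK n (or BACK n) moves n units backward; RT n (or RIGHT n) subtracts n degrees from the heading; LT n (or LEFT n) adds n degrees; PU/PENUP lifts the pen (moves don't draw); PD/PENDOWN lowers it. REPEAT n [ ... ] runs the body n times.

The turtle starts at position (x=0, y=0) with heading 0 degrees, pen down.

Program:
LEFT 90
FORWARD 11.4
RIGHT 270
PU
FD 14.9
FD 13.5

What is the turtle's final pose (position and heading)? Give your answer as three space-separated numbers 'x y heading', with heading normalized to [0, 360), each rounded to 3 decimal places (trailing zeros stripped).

Answer: -28.4 11.4 180

Derivation:
Executing turtle program step by step:
Start: pos=(0,0), heading=0, pen down
LT 90: heading 0 -> 90
FD 11.4: (0,0) -> (0,11.4) [heading=90, draw]
RT 270: heading 90 -> 180
PU: pen up
FD 14.9: (0,11.4) -> (-14.9,11.4) [heading=180, move]
FD 13.5: (-14.9,11.4) -> (-28.4,11.4) [heading=180, move]
Final: pos=(-28.4,11.4), heading=180, 1 segment(s) drawn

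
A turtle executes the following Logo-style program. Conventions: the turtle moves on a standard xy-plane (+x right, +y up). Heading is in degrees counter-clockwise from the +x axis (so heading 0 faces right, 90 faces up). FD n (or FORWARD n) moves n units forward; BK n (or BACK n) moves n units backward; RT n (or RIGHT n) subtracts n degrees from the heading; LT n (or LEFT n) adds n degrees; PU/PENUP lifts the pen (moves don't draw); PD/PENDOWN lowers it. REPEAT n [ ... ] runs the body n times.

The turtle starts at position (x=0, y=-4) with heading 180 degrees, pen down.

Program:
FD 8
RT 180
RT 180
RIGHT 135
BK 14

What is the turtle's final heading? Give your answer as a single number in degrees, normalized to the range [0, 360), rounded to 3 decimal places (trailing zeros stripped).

Executing turtle program step by step:
Start: pos=(0,-4), heading=180, pen down
FD 8: (0,-4) -> (-8,-4) [heading=180, draw]
RT 180: heading 180 -> 0
RT 180: heading 0 -> 180
RT 135: heading 180 -> 45
BK 14: (-8,-4) -> (-17.899,-13.899) [heading=45, draw]
Final: pos=(-17.899,-13.899), heading=45, 2 segment(s) drawn

Answer: 45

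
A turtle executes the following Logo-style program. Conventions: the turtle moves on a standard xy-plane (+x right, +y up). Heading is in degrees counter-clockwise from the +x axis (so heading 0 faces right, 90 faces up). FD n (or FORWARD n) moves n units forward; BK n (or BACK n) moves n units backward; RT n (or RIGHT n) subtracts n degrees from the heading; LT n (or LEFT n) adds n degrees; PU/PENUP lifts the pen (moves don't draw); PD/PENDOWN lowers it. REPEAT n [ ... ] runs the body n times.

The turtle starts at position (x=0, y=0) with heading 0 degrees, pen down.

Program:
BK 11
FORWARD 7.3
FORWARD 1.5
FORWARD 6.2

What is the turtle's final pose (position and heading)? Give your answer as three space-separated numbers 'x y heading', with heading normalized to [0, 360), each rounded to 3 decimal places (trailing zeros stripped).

Executing turtle program step by step:
Start: pos=(0,0), heading=0, pen down
BK 11: (0,0) -> (-11,0) [heading=0, draw]
FD 7.3: (-11,0) -> (-3.7,0) [heading=0, draw]
FD 1.5: (-3.7,0) -> (-2.2,0) [heading=0, draw]
FD 6.2: (-2.2,0) -> (4,0) [heading=0, draw]
Final: pos=(4,0), heading=0, 4 segment(s) drawn

Answer: 4 0 0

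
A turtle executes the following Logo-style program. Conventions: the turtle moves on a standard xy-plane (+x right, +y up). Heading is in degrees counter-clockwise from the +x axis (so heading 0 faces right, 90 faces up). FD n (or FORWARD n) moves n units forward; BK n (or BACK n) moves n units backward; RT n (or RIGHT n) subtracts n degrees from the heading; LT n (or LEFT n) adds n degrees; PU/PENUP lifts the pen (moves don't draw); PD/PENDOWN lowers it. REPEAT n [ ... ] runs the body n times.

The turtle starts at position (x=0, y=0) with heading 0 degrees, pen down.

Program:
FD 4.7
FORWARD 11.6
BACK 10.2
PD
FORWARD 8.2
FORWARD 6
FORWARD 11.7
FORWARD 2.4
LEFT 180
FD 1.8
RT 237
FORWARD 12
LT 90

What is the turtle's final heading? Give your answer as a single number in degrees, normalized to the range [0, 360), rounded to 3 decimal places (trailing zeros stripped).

Executing turtle program step by step:
Start: pos=(0,0), heading=0, pen down
FD 4.7: (0,0) -> (4.7,0) [heading=0, draw]
FD 11.6: (4.7,0) -> (16.3,0) [heading=0, draw]
BK 10.2: (16.3,0) -> (6.1,0) [heading=0, draw]
PD: pen down
FD 8.2: (6.1,0) -> (14.3,0) [heading=0, draw]
FD 6: (14.3,0) -> (20.3,0) [heading=0, draw]
FD 11.7: (20.3,0) -> (32,0) [heading=0, draw]
FD 2.4: (32,0) -> (34.4,0) [heading=0, draw]
LT 180: heading 0 -> 180
FD 1.8: (34.4,0) -> (32.6,0) [heading=180, draw]
RT 237: heading 180 -> 303
FD 12: (32.6,0) -> (39.136,-10.064) [heading=303, draw]
LT 90: heading 303 -> 33
Final: pos=(39.136,-10.064), heading=33, 9 segment(s) drawn

Answer: 33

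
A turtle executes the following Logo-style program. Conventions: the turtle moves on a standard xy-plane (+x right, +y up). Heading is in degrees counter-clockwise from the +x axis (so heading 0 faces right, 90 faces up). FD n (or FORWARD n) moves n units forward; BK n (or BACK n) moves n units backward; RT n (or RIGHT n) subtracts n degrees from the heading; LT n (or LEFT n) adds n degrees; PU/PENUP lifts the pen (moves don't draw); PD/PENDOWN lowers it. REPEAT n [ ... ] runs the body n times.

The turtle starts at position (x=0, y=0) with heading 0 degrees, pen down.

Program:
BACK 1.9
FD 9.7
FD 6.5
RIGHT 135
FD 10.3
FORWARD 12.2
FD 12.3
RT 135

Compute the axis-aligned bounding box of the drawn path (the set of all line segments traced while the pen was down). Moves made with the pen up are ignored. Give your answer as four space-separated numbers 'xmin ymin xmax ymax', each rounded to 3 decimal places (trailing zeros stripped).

Answer: -10.307 -24.607 14.3 0

Derivation:
Executing turtle program step by step:
Start: pos=(0,0), heading=0, pen down
BK 1.9: (0,0) -> (-1.9,0) [heading=0, draw]
FD 9.7: (-1.9,0) -> (7.8,0) [heading=0, draw]
FD 6.5: (7.8,0) -> (14.3,0) [heading=0, draw]
RT 135: heading 0 -> 225
FD 10.3: (14.3,0) -> (7.017,-7.283) [heading=225, draw]
FD 12.2: (7.017,-7.283) -> (-1.61,-15.91) [heading=225, draw]
FD 12.3: (-1.61,-15.91) -> (-10.307,-24.607) [heading=225, draw]
RT 135: heading 225 -> 90
Final: pos=(-10.307,-24.607), heading=90, 6 segment(s) drawn

Segment endpoints: x in {-10.307, -1.9, -1.61, 0, 7.017, 7.8, 14.3}, y in {-24.607, -15.91, -7.283, 0}
xmin=-10.307, ymin=-24.607, xmax=14.3, ymax=0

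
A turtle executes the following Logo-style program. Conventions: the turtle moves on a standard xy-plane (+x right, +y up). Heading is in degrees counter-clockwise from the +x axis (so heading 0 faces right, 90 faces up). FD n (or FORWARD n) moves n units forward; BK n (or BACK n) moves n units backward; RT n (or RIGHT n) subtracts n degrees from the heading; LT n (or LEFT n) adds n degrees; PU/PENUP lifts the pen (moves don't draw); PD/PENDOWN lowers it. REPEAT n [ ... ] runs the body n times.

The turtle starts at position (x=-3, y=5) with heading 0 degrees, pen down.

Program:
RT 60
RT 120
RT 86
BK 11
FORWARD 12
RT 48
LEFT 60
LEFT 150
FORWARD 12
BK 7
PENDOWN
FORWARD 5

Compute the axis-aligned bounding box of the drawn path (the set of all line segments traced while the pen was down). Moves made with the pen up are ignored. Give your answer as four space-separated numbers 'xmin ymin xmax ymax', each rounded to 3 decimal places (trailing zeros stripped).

Executing turtle program step by step:
Start: pos=(-3,5), heading=0, pen down
RT 60: heading 0 -> 300
RT 120: heading 300 -> 180
RT 86: heading 180 -> 94
BK 11: (-3,5) -> (-2.233,-5.973) [heading=94, draw]
FD 12: (-2.233,-5.973) -> (-3.07,5.998) [heading=94, draw]
RT 48: heading 94 -> 46
LT 60: heading 46 -> 106
LT 150: heading 106 -> 256
FD 12: (-3.07,5.998) -> (-5.973,-5.646) [heading=256, draw]
BK 7: (-5.973,-5.646) -> (-4.279,1.146) [heading=256, draw]
PD: pen down
FD 5: (-4.279,1.146) -> (-5.489,-3.705) [heading=256, draw]
Final: pos=(-5.489,-3.705), heading=256, 5 segment(s) drawn

Segment endpoints: x in {-5.973, -5.489, -4.279, -3.07, -3, -2.233}, y in {-5.973, -5.646, -3.705, 1.146, 5, 5.998}
xmin=-5.973, ymin=-5.973, xmax=-2.233, ymax=5.998

Answer: -5.973 -5.973 -2.233 5.998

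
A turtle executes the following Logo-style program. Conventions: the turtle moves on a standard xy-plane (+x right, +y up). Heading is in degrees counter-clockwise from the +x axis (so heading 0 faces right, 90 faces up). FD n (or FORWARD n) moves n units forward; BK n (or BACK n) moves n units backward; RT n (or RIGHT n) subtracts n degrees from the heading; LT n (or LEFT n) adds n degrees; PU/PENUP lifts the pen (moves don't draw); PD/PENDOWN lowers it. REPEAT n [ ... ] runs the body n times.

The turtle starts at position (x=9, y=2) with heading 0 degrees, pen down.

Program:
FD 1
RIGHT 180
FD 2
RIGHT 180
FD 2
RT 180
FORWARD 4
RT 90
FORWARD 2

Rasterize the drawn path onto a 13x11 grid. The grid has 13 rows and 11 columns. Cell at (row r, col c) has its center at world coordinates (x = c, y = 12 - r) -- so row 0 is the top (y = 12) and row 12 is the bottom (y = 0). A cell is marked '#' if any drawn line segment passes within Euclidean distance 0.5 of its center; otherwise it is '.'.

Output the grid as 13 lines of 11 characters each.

Segment 0: (9,2) -> (10,2)
Segment 1: (10,2) -> (8,2)
Segment 2: (8,2) -> (10,2)
Segment 3: (10,2) -> (6,2)
Segment 4: (6,2) -> (6,4)

Answer: ...........
...........
...........
...........
...........
...........
...........
...........
......#....
......#....
......#####
...........
...........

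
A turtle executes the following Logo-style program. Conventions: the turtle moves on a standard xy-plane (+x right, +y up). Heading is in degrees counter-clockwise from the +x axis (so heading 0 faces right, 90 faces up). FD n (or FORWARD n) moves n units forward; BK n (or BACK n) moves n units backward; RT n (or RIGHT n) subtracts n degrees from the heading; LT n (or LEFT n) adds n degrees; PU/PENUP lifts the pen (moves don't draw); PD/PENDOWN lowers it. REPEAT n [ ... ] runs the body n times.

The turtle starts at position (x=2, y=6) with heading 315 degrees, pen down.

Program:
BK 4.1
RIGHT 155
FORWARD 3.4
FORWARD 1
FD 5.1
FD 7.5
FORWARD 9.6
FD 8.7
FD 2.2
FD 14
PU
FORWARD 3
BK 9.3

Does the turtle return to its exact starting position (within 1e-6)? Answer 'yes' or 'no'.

Executing turtle program step by step:
Start: pos=(2,6), heading=315, pen down
BK 4.1: (2,6) -> (-0.899,8.899) [heading=315, draw]
RT 155: heading 315 -> 160
FD 3.4: (-0.899,8.899) -> (-4.094,10.062) [heading=160, draw]
FD 1: (-4.094,10.062) -> (-5.034,10.404) [heading=160, draw]
FD 5.1: (-5.034,10.404) -> (-9.826,12.148) [heading=160, draw]
FD 7.5: (-9.826,12.148) -> (-16.874,14.713) [heading=160, draw]
FD 9.6: (-16.874,14.713) -> (-25.895,17.997) [heading=160, draw]
FD 8.7: (-25.895,17.997) -> (-34.07,20.972) [heading=160, draw]
FD 2.2: (-34.07,20.972) -> (-36.138,21.725) [heading=160, draw]
FD 14: (-36.138,21.725) -> (-49.293,26.513) [heading=160, draw]
PU: pen up
FD 3: (-49.293,26.513) -> (-52.112,27.539) [heading=160, move]
BK 9.3: (-52.112,27.539) -> (-43.373,24.358) [heading=160, move]
Final: pos=(-43.373,24.358), heading=160, 9 segment(s) drawn

Start position: (2, 6)
Final position: (-43.373, 24.358)
Distance = 48.947; >= 1e-6 -> NOT closed

Answer: no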